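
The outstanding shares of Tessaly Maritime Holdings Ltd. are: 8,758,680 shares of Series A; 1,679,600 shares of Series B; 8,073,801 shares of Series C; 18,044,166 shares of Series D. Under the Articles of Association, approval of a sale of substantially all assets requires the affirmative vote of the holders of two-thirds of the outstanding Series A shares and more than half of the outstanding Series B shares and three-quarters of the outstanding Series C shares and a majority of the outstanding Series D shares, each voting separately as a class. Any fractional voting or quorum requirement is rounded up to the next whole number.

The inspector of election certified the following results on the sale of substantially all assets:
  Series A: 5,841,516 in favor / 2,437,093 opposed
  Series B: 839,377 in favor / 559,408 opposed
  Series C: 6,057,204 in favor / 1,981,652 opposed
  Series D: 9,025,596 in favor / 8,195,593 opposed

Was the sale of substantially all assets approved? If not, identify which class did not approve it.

Series A: 2/3 of 8758680 = 5839120; 5,839,120 required, 5,841,516 in favor — approved.
Series B: a majority of 1679600 is 839801; 839,801 required, 839,377 in favor — not approved.
Series C: 3/4 of 8073801 = 6055350.75, rounded up to 6055351; 6,055,351 required, 6,057,204 in favor — approved.
Series D: a majority of 18044166 is 9022084; 9,022,084 required, 9,025,596 in favor — approved.

Not approved — the Series B shares did not give the required vote.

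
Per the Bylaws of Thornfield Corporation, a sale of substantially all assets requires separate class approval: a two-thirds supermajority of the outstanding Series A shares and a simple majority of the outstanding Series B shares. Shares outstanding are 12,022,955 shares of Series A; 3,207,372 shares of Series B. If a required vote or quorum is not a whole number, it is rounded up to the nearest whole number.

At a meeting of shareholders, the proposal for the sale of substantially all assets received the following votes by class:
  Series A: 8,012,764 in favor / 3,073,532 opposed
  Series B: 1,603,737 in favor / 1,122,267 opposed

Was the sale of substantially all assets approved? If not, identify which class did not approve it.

Not approved — the Series A shares did not give the required vote.

Series A: 2/3 of 12022955 = 8015303.33, rounded up to 8015304; 8,015,304 required, 8,012,764 in favor — not approved.
Series B: a majority of 3207372 is 1603687; 1,603,687 required, 1,603,737 in favor — approved.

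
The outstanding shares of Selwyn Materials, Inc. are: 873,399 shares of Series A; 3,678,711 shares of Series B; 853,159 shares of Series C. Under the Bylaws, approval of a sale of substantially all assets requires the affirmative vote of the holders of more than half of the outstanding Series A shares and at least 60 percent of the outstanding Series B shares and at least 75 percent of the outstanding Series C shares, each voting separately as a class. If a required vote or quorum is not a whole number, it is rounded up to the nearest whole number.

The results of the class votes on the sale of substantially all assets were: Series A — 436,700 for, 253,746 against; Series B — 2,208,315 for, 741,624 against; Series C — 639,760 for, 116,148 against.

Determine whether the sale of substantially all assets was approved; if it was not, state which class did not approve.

Not approved — the Series C shares did not give the required vote.

Series A: a majority of 873399 is 436700; 436,700 required, 436,700 in favor — approved.
Series B: 3/5 of 3678711 = 2207226.60, rounded up to 2207227; 2,207,227 required, 2,208,315 in favor — approved.
Series C: 3/4 of 853159 = 639869.25, rounded up to 639870; 639,870 required, 639,760 in favor — not approved.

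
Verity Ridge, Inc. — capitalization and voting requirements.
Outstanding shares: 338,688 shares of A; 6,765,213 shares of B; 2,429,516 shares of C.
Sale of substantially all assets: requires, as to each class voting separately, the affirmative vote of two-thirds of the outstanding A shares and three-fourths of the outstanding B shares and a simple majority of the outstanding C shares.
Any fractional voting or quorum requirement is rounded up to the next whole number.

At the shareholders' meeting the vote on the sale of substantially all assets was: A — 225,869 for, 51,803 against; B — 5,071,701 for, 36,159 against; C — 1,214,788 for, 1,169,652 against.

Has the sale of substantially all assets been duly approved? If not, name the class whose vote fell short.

Not approved — the B shares did not give the required vote.

A: 2/3 of 338688 = 225792; 225,792 required, 225,869 in favor — approved.
B: 3/4 of 6765213 = 5073909.75, rounded up to 5073910; 5,073,910 required, 5,071,701 in favor — not approved.
C: a majority of 2429516 is 1214759; 1,214,759 required, 1,214,788 in favor — approved.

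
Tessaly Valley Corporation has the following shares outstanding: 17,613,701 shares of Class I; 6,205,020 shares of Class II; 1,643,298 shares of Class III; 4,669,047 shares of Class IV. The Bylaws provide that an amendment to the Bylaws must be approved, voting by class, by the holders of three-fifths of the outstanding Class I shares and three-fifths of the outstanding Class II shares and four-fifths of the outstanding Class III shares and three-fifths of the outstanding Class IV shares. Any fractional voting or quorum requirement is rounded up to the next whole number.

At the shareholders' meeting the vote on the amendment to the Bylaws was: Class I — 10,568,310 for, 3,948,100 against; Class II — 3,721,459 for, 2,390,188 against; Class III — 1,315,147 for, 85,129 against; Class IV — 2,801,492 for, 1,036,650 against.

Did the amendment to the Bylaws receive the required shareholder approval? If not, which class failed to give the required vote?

Not approved — the Class II shares did not give the required vote.

Class I: 3/5 of 17613701 = 10568220.60, rounded up to 10568221; 10,568,221 required, 10,568,310 in favor — approved.
Class II: 3/5 of 6205020 = 3723012; 3,723,012 required, 3,721,459 in favor — not approved.
Class III: 4/5 of 1643298 = 1314638.40, rounded up to 1314639; 1,314,639 required, 1,315,147 in favor — approved.
Class IV: 3/5 of 4669047 = 2801428.20, rounded up to 2801429; 2,801,429 required, 2,801,492 in favor — approved.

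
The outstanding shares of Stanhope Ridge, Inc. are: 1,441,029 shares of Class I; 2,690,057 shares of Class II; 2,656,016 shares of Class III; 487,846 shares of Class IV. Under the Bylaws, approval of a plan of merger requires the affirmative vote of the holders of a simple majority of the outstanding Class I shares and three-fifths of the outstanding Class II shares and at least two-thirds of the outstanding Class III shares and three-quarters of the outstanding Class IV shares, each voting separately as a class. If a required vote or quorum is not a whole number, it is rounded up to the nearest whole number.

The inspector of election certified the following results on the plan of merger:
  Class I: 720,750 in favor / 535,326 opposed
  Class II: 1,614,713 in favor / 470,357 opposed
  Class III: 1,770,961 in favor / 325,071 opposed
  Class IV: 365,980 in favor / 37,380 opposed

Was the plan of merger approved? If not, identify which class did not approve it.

Class I: a majority of 1441029 is 720515; 720,515 required, 720,750 in favor — approved.
Class II: 3/5 of 2690057 = 1614034.20, rounded up to 1614035; 1,614,035 required, 1,614,713 in favor — approved.
Class III: 2/3 of 2656016 = 1770677.33, rounded up to 1770678; 1,770,678 required, 1,770,961 in favor — approved.
Class IV: 3/4 of 487846 = 365884.50, rounded up to 365885; 365,885 required, 365,980 in favor — approved.

Approved — every class gave the required vote.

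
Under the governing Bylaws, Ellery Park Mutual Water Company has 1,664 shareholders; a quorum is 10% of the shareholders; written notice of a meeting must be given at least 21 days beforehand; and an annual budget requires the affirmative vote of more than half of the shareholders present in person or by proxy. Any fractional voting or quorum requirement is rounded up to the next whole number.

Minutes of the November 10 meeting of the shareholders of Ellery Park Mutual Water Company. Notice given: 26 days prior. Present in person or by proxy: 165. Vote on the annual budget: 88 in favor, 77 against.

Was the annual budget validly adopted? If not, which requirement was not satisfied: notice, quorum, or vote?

Invalid — quorum requirement not satisfied.

Notice: 26 days given; 21 required. Satisfied.
Quorum: 10% of 1,664 = 166.40, rounded up to 167; 165 present. Not satisfied.
Vote: requires a majority of those present (165); a majority of 165 is 83, so 83 needed; 88 in favor. Satisfied.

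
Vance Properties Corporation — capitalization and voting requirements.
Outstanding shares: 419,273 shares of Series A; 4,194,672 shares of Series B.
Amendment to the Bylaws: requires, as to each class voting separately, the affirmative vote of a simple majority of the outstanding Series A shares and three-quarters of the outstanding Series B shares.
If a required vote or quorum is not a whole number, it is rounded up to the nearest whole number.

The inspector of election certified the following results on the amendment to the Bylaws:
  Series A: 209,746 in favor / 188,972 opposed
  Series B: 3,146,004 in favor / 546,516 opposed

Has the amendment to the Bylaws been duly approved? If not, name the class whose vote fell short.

Series A: a majority of 419273 is 209637; 209,637 required, 209,746 in favor — approved.
Series B: 3/4 of 4194672 = 3146004; 3,146,004 required, 3,146,004 in favor — approved.

Approved — every class gave the required vote.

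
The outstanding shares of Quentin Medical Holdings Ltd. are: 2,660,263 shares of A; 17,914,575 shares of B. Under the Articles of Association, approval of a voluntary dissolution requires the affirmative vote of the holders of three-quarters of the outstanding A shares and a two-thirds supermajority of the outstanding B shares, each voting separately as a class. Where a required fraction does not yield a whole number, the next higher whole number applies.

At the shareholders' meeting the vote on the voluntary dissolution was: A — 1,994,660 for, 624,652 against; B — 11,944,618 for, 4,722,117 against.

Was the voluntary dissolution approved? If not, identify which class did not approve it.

A: 3/4 of 2660263 = 1995197.25, rounded up to 1995198; 1,995,198 required, 1,994,660 in favor — not approved.
B: 2/3 of 17914575 = 11943050; 11,943,050 required, 11,944,618 in favor — approved.

Not approved — the A shares did not give the required vote.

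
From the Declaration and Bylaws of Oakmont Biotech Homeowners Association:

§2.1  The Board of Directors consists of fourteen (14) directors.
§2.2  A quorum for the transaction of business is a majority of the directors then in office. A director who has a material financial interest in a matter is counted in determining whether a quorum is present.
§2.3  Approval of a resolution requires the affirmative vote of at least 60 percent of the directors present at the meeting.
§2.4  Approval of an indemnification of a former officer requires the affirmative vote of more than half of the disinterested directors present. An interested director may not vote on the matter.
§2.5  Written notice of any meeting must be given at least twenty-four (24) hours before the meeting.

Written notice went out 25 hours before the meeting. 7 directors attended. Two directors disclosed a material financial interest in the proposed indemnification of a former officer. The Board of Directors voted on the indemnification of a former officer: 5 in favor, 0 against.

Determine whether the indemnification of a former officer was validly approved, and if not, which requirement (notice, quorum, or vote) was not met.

Notice: 25 hours given; 24 required (25 ≥ 24). Satisfied.
Quorum: 7 present (interested directors count toward quorum); quorum is 8. Not satisfied.
Vote: the indemnification of a former officer requires a majority of the disinterested directors present (7 − 2 = 5). A majority of 5 is 3, so 3 affirmative votes are needed; 5 voted in favor. Satisfied. (Moot — without a quorum no business can be validly transacted.)

Invalid — quorum requirement not satisfied.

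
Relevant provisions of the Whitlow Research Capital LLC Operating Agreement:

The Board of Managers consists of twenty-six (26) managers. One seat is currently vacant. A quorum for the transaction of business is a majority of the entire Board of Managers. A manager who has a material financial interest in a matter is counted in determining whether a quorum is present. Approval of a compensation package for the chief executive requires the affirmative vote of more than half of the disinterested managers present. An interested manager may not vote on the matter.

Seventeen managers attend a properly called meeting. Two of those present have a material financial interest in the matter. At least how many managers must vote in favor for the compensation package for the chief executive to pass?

8

The compensation package for the chief executive requires a majority of the disinterested managers present (17 − 2 = 15).
A majority of 15 is 8.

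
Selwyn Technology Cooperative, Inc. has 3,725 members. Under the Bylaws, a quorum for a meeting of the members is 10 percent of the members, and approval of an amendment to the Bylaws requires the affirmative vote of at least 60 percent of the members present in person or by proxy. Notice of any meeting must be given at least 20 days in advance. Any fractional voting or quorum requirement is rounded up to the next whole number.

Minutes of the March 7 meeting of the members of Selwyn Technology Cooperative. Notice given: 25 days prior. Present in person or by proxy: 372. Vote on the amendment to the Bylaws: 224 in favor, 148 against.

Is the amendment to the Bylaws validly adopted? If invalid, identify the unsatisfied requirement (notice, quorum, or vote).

Notice: 25 days given; 20 required. Satisfied.
Quorum: 10% of 3,725 = 372.50, rounded up to 373; 372 present. Not satisfied.
Vote: requires three-fifths of those present (372); 3/5 of 372 = 223.20, rounded up to 224, so 224 needed; 224 in favor. Satisfied.

Invalid — quorum requirement not satisfied.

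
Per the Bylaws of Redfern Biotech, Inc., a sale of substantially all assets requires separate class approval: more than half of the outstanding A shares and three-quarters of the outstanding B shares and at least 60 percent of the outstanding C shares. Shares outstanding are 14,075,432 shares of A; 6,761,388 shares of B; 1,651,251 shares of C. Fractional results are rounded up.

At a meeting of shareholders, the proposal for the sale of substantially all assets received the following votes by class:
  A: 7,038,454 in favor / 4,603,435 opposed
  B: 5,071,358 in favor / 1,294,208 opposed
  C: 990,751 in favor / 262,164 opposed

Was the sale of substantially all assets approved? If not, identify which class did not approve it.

A: a majority of 14075432 is 7037717; 7,037,717 required, 7,038,454 in favor — approved.
B: 3/4 of 6761388 = 5071041; 5,071,041 required, 5,071,358 in favor — approved.
C: 3/5 of 1651251 = 990750.60, rounded up to 990751; 990,751 required, 990,751 in favor — approved.

Approved — every class gave the required vote.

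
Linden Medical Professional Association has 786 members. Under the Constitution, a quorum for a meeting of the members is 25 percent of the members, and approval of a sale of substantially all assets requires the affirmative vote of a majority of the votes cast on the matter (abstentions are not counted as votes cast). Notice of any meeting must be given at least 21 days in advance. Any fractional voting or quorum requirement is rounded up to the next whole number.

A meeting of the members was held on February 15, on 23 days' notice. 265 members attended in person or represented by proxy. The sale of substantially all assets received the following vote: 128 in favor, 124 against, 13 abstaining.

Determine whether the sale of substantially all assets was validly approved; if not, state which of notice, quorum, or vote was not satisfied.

Valid — all requirements satisfied.

Notice: 23 days given; 21 required. Satisfied.
Quorum: 25% of 786 = 196.50, rounded up to 197; 265 present. Satisfied.
Vote: requires a majority of the votes cast (265 − 13 abstaining = 252); a majority of 252 is 127, so 127 needed; 128 in favor. Satisfied.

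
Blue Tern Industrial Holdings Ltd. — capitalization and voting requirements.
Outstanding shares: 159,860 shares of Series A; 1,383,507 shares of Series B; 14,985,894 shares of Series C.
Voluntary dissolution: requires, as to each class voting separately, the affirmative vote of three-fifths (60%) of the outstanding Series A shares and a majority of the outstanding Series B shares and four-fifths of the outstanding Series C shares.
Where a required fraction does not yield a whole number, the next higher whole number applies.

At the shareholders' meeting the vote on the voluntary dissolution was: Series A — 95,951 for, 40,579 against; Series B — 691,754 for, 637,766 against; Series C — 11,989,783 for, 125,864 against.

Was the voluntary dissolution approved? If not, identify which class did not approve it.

Series A: 3/5 of 159860 = 95916; 95,916 required, 95,951 in favor — approved.
Series B: a majority of 1383507 is 691754; 691,754 required, 691,754 in favor — approved.
Series C: 4/5 of 14985894 = 11988715.20, rounded up to 11988716; 11,988,716 required, 11,989,783 in favor — approved.

Approved — every class gave the required vote.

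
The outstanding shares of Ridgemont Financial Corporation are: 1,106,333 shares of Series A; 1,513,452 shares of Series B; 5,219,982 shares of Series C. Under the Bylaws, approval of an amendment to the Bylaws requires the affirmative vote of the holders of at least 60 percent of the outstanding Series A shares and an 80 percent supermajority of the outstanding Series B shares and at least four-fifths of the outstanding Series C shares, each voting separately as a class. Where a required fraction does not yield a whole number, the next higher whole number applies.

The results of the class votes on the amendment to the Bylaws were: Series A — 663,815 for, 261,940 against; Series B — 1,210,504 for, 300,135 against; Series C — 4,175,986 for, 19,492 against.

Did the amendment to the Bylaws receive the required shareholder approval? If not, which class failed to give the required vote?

Series A: 3/5 of 1106333 = 663799.80, rounded up to 663800; 663,800 required, 663,815 in favor — approved.
Series B: 4/5 of 1513452 = 1210761.60, rounded up to 1210762; 1,210,762 required, 1,210,504 in favor — not approved.
Series C: 4/5 of 5219982 = 4175985.60, rounded up to 4175986; 4,175,986 required, 4,175,986 in favor — approved.

Not approved — the Series B shares did not give the required vote.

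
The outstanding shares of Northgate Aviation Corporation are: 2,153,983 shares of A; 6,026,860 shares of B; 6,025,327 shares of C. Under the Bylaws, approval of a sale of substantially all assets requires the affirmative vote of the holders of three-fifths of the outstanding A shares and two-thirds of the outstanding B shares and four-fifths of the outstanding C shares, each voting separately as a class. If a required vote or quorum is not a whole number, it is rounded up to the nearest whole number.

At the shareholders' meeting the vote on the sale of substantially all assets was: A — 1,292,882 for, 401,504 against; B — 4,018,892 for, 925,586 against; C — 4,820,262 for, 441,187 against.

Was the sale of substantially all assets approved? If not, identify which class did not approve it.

A: 3/5 of 2153983 = 1292389.80, rounded up to 1292390; 1,292,390 required, 1,292,882 in favor — approved.
B: 2/3 of 6026860 = 4017906.67, rounded up to 4017907; 4,017,907 required, 4,018,892 in favor — approved.
C: 4/5 of 6025327 = 4820261.60, rounded up to 4820262; 4,820,262 required, 4,820,262 in favor — approved.

Approved — every class gave the required vote.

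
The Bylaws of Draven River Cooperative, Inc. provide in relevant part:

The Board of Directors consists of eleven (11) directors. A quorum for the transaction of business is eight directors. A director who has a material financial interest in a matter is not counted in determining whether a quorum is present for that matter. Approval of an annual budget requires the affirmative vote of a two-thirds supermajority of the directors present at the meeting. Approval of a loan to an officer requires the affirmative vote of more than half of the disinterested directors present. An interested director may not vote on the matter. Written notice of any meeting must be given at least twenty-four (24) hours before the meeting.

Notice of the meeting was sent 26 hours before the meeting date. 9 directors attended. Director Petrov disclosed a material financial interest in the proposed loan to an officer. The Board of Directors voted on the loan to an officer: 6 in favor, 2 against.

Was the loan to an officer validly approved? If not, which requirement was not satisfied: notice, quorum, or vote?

Valid — all requirements satisfied.

Notice: 26 hours given; 24 required (26 ≥ 24). Satisfied.
Quorum: 9 present, but the 1 interested director does not count, leaving 8. Quorum is 8. Satisfied.
Vote: the loan to an officer requires a majority of the disinterested directors present (9 − 1 = 8). A majority of 8 is 5, so 5 affirmative votes are needed; 6 voted in favor. Satisfied.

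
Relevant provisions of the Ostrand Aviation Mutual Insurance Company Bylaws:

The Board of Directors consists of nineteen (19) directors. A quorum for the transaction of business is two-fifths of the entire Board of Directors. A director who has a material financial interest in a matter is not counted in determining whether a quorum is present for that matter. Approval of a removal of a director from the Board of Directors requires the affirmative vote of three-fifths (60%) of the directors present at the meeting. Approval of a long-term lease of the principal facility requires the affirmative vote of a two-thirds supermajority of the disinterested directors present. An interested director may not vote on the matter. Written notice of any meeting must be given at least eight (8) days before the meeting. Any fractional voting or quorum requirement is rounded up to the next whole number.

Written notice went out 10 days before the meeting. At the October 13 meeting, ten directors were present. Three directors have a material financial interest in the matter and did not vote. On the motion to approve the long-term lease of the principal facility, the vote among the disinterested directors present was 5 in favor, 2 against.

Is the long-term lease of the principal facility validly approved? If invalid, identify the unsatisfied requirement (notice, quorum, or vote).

Invalid — quorum requirement not satisfied.

Notice: 10 days given; 8 required (10 ≥ 8). Satisfied.
Quorum: 10 present, but the 3 interested directors do not count, leaving 7. Quorum is 8. Not satisfied.
Vote: the long-term lease of the principal facility requires two-thirds of the disinterested directors present (10 − 3 = 7). 2/3 of 7 = 4.67, rounded up to 5, so 5 affirmative votes are needed; 5 voted in favor. Satisfied. (Moot — without a quorum no business can be validly transacted.)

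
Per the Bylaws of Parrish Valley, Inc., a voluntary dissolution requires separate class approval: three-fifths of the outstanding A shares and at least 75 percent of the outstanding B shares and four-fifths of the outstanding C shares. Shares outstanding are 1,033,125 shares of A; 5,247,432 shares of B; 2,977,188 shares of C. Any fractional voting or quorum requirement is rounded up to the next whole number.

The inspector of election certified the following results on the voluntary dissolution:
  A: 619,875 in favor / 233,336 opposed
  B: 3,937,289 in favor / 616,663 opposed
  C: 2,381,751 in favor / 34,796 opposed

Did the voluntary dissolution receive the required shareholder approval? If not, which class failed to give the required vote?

A: 3/5 of 1033125 = 619875; 619,875 required, 619,875 in favor — approved.
B: 3/4 of 5247432 = 3935574; 3,935,574 required, 3,937,289 in favor — approved.
C: 4/5 of 2977188 = 2381750.40, rounded up to 2381751; 2,381,751 required, 2,381,751 in favor — approved.

Approved — every class gave the required vote.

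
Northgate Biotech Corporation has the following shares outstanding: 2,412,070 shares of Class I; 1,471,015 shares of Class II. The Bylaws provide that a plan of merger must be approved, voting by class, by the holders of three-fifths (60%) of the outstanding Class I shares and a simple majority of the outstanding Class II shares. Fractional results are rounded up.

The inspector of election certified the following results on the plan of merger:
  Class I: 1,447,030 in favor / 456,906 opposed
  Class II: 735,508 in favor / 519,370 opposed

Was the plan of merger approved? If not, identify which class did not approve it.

Not approved — the Class I shares did not give the required vote.

Class I: 3/5 of 2412070 = 1447242; 1,447,242 required, 1,447,030 in favor — not approved.
Class II: a majority of 1471015 is 735508; 735,508 required, 735,508 in favor — approved.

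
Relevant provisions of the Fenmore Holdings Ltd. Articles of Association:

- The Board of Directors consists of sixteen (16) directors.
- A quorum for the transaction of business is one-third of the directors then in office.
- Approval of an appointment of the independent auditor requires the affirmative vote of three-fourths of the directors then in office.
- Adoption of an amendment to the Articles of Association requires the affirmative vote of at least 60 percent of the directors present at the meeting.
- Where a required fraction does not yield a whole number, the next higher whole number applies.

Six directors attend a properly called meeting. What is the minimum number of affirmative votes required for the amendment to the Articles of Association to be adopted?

The amendment to the Articles of Association requires three-fifths of the directors present (6).
3/5 of 6 = 3.60, rounded up to 4.

4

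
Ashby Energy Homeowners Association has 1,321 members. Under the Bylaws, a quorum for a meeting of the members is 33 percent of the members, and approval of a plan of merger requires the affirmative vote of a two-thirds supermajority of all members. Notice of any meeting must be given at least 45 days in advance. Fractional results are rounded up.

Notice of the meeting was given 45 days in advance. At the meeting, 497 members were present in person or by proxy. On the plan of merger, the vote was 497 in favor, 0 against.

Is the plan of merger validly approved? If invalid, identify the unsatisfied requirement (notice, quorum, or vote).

Notice: 45 days given; 45 required. Satisfied.
Quorum: 33% of 1,321 = 435.93, rounded up to 436; 497 present. Satisfied.
Vote: requires two-thirds of all members (1,321); 2/3 of 1321 = 880.67, rounded up to 881, so 881 needed; 497 in favor. Not satisfied.

Invalid — vote requirement not satisfied.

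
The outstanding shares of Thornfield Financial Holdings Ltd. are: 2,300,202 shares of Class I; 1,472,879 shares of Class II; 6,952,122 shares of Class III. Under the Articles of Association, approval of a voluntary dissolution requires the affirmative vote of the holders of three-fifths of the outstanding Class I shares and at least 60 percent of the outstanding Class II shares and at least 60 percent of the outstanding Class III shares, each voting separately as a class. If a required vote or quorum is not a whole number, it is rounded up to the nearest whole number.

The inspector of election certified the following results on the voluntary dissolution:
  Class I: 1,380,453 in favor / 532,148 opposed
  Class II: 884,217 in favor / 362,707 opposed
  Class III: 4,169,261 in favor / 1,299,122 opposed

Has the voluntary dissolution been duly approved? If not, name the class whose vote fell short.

Class I: 3/5 of 2300202 = 1380121.20, rounded up to 1380122; 1,380,122 required, 1,380,453 in favor — approved.
Class II: 3/5 of 1472879 = 883727.40, rounded up to 883728; 883,728 required, 884,217 in favor — approved.
Class III: 3/5 of 6952122 = 4171273.20, rounded up to 4171274; 4,171,274 required, 4,169,261 in favor — not approved.

Not approved — the Class III shares did not give the required vote.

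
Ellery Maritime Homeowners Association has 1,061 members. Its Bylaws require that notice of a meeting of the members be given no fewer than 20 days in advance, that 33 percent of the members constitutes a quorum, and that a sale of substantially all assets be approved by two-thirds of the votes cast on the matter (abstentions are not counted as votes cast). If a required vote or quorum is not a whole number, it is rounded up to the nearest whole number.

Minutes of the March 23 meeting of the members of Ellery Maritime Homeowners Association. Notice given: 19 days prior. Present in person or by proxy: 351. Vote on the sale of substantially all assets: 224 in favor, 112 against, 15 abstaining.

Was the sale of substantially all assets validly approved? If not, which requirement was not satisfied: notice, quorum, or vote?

Invalid — notice requirement not satisfied.

Notice: 19 days given; 20 required. Not satisfied.
Quorum: 33% of 1,061 = 350.13, rounded up to 351; 351 present. Satisfied.
Vote: requires two-thirds of the votes cast (351 − 15 abstaining = 336); 2/3 of 336 = 224, so 224 needed; 224 in favor. Satisfied.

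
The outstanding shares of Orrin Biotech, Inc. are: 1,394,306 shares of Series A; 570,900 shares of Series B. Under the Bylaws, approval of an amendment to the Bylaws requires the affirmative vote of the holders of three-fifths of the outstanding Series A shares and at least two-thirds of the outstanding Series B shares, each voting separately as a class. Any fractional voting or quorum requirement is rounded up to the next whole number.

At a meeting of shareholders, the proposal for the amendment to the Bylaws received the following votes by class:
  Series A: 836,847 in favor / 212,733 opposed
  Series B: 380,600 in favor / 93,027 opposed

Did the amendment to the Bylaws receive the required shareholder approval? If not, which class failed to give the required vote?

Approved — every class gave the required vote.

Series A: 3/5 of 1394306 = 836583.60, rounded up to 836584; 836,584 required, 836,847 in favor — approved.
Series B: 2/3 of 570900 = 380600; 380,600 required, 380,600 in favor — approved.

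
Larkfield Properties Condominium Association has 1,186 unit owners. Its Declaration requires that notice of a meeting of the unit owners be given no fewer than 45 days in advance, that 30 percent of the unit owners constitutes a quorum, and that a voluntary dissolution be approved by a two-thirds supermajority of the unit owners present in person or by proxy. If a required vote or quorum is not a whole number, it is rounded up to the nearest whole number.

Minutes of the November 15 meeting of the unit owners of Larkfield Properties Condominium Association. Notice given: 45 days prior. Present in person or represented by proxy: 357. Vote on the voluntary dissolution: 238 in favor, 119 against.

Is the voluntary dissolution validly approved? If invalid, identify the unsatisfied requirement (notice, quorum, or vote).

Notice: 45 days given; 45 required. Satisfied.
Quorum: 30% of 1,186 = 355.80, rounded up to 356; 357 present. Satisfied.
Vote: requires two-thirds of those present (357); 2/3 of 357 = 238, so 238 needed; 238 in favor. Satisfied.

Valid — all requirements satisfied.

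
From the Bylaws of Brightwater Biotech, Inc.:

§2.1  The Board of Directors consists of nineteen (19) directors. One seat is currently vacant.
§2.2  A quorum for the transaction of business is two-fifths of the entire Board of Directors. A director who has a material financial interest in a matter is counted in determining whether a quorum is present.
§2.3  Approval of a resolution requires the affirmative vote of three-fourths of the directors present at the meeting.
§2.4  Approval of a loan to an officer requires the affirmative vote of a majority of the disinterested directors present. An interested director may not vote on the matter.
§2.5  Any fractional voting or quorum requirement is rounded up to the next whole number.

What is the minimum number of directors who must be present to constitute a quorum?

8

2/5 of 19 = 7.60, rounded up to 8.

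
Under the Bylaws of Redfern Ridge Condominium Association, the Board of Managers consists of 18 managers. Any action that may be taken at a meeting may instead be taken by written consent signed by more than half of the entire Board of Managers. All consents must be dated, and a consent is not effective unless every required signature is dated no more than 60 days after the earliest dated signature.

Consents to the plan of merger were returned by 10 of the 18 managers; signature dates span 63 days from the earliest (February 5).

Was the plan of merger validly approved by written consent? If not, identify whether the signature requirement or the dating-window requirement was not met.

Signatures required: more than half of 18 — a majority of 18 is 10, so 10 needed; 10 signed. Sufficient.
Dating window: the latest signature is 63 days after the earliest; the limit is 60 days. Outside the window.

Not effective — dating-window requirement not satisfied.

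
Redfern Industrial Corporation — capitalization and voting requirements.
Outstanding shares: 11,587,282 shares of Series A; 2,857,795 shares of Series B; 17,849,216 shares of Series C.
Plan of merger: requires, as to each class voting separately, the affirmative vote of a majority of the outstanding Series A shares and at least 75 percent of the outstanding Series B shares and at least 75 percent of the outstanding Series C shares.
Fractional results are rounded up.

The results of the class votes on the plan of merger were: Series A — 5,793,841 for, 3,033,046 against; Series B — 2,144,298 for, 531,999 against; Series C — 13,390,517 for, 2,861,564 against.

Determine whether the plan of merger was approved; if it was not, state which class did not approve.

Series A: a majority of 11587282 is 5793642; 5,793,642 required, 5,793,841 in favor — approved.
Series B: 3/4 of 2857795 = 2143346.25, rounded up to 2143347; 2,143,347 required, 2,144,298 in favor — approved.
Series C: 3/4 of 17849216 = 13386912; 13,386,912 required, 13,390,517 in favor — approved.

Approved — every class gave the required vote.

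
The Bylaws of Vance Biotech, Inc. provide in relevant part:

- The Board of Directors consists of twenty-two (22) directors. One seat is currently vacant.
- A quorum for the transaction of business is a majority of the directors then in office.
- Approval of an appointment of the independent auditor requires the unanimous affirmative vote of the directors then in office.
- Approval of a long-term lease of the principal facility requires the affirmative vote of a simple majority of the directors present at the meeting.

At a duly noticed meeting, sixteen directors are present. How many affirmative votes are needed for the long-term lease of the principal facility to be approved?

9

The long-term lease of the principal facility requires a majority of the directors present (16).
A majority of 16 is 9.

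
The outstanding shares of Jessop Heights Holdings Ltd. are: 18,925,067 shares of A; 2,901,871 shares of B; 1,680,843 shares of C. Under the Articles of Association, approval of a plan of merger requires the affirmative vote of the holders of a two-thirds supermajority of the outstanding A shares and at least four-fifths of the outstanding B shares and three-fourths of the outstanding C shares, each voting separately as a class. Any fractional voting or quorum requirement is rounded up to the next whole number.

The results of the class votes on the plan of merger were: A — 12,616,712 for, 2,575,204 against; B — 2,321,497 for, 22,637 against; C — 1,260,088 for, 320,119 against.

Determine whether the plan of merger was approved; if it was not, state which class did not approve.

Not approved — the C shares did not give the required vote.

A: 2/3 of 18925067 = 12616711.33, rounded up to 12616712; 12,616,712 required, 12,616,712 in favor — approved.
B: 4/5 of 2901871 = 2321496.80, rounded up to 2321497; 2,321,497 required, 2,321,497 in favor — approved.
C: 3/4 of 1680843 = 1260632.25, rounded up to 1260633; 1,260,633 required, 1,260,088 in favor — not approved.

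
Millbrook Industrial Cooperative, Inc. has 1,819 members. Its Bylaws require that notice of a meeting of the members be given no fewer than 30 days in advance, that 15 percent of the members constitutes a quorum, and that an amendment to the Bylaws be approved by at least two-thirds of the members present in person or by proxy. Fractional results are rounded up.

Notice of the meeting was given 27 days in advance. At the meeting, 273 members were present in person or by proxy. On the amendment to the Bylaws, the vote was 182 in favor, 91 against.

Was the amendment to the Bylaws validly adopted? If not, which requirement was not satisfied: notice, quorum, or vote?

Notice: 27 days given; 30 required. Not satisfied.
Quorum: 15% of 1,819 = 272.85, rounded up to 273; 273 present. Satisfied.
Vote: requires two-thirds of those present (273); 2/3 of 273 = 182, so 182 needed; 182 in favor. Satisfied.

Invalid — notice requirement not satisfied.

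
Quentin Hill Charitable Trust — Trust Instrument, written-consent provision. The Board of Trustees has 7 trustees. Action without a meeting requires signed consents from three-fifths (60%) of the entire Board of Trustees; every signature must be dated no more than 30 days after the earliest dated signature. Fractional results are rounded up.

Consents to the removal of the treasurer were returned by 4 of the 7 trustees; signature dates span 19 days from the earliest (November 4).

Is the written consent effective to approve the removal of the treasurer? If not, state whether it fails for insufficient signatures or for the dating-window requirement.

Signatures required: three-fifths (60%) of 7 — 3/5 of 7 = 4.20, rounded up to 5, so 5 needed; 4 signed. Insufficient.
Dating window: the latest signature is 19 days after the earliest; the limit is 30 days. Within the window.

Not effective — insufficient signatures.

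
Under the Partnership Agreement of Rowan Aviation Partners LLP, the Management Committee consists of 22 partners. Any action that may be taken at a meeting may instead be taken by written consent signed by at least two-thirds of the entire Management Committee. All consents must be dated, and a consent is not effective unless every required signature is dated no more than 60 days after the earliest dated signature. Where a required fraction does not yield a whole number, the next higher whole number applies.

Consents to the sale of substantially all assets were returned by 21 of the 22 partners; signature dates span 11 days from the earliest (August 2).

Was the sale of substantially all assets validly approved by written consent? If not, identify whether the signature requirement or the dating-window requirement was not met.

Effective — both the signature and dating-window requirements are satisfied.

Signatures required: at least two-thirds of 22 — 2/3 of 22 = 14.67, rounded up to 15, so 15 needed; 21 signed. Sufficient.
Dating window: the latest signature is 11 days after the earliest; the limit is 60 days. Within the window.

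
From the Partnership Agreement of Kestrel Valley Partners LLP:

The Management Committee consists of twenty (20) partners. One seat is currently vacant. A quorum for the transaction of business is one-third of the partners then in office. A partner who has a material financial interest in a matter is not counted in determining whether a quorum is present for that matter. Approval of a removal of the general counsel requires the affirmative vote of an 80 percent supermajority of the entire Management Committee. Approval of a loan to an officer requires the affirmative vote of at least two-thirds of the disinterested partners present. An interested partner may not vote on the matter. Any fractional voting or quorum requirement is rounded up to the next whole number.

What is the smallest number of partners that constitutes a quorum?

1/3 of 19 = 6.33, rounded up to 7.

7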